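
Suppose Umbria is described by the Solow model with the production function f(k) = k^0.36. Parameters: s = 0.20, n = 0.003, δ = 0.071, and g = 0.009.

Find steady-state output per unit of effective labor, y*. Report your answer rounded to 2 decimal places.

In steady state, investment equals break-even investment: s·k^α = (n + g + δ)·k.
Dividing both sides by k: k^(1−α) = s / (n + g + δ).
k^0.64 = 0.20 / (0.003 + 0.009 + 0.071) = 0.20 / 0.083 = 2.4096
k* = 2.4096^(1/0.64) ≈ 3.9517
y* = (k*)^α = 3.9517^0.36 ≈ 1.6400

y* = 1.64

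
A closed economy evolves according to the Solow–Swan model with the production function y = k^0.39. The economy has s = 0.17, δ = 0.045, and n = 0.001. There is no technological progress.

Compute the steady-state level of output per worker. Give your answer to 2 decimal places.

y* ≈ 2.31

Steady state requires s·f(k) = (n + δ)·k, i.e. s·k^α = (n + δ)·k.
Rearranging, k^(1−α) = s / (n + δ).
k^0.61 = 0.17 / (0.001 + 0.045) = 0.17 / 0.046 = 3.6957
k* = 3.6957^(1/0.61) ≈ 8.5241
y* = (k*)^α = 8.5241^0.39 ≈ 2.3065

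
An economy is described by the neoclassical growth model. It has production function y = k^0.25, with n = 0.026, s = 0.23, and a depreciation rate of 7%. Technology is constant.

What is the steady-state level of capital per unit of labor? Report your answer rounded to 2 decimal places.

At the steady state, Δk = 0, so s·k^α = (n + δ)·k.
Dividing both sides by k: k^(1−α) = s / (n + δ).
k^0.75 = 0.23 / (0.026 + 0.070) = 0.23 / 0.096 = 2.3958
k* = 2.3958^(1/0.75) ≈ 3.2058

k* ≈ 3.21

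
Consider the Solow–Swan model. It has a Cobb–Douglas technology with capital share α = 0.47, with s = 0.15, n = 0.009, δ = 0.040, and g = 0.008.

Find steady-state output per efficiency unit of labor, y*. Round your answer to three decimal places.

y* ≈ 2.359

At the steady state, Δk = 0, so s·k^α = (n + g + δ)·k.
Rearranging, k^(1−α) = s / (n + g + δ).
k^0.53 = 0.15 / (0.009 + 0.008 + 0.040) = 0.15 / 0.057 = 2.6316
k* = 2.6316^(1/0.53) ≈ 6.2068
y* = (k*)^α = 6.2068^0.47 ≈ 2.3586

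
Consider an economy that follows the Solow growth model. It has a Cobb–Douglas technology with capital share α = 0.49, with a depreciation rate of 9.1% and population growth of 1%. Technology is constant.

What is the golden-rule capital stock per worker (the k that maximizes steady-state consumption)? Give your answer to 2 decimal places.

The golden rule sets f'(k) = n + δ, i.e. α·k^(α−1) = n + δ.
So k^(1−α) = α / (n + δ) = 0.49 / 0.101 = 4.8515.
k_gold = 4.8515^(1/0.51) ≈ 22.1236

k_gold ≈ 22.12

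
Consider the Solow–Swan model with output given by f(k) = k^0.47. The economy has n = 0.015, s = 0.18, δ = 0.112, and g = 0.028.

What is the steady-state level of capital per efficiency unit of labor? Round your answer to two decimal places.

k* = 1.33

Steady state requires s·f(k) = (n + g + δ)·k, i.e. s·k^α = (n + g + δ)·k.
Dividing both sides by k: k^(1−α) = s / (n + g + δ).
k^0.53 = 0.18 / (0.015 + 0.028 + 0.112) = 0.18 / 0.155 = 1.1613
k* = 1.1613^(1/0.53) ≈ 1.3260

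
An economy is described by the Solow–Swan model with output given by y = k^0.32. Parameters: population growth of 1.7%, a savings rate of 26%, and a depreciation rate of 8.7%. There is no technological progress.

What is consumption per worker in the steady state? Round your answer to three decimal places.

At the steady state, Δk = 0, so s·k^α = (n + δ)·k.
Dividing both sides by k: k^(1−α) = s / (n + δ).
k^0.68 = 0.26 / (0.017 + 0.087) = 0.26 / 0.104 = 2.5000
k* = 2.5000^(1/0.68) ≈ 3.8477
y* = (k*)^α = 3.8477^0.32 ≈ 1.5391
c* = (1 − s)·y* = (1 − 0.26) × 1.5391 ≈ 1.1389

c* ≈ 1.139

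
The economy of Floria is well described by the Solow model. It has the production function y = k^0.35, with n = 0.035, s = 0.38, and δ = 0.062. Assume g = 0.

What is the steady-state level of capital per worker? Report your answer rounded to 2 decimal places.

k* ≈ 8.17

At the steady state, Δk = 0, so s·k^α = (n + δ)·k.
Dividing both sides by k: k^(1−α) = s / (n + δ).
k^0.65 = 0.38 / (0.035 + 0.062) = 0.38 / 0.097 = 3.9175
k* = 3.9175^(1/0.65) ≈ 8.1719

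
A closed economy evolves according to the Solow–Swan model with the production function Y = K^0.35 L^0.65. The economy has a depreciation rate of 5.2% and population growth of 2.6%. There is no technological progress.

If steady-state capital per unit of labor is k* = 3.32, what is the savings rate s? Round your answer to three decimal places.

s ≈ 0.170

At the steady state, Δk = 0, so s·k^α = (n + δ)·k.
So s / (n + δ) = (k*)^(1−α) = 3.32^0.65 = 2.1814.
Therefore s = 2.1814 × (n + δ) = 2.1814 × 0.078 = 0.1701.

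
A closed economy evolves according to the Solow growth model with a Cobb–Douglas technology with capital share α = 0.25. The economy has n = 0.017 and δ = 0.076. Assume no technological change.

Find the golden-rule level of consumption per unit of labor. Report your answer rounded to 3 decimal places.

c_gold ≈ 1.043

At the golden rule, f'(k) = n + δ, so α·k^(α−1) = n + δ and k_gold = (α/(n + δ))^(1/(1−α)).
k_gold = (0.25/0.093)^(1/0.75) = 2.6882^1.3333 ≈ 3.7377
c_gold = f(k_gold) − (n + δ)·k_gold = 1.3904 − 0.093×3.7377 ≈ 1.0428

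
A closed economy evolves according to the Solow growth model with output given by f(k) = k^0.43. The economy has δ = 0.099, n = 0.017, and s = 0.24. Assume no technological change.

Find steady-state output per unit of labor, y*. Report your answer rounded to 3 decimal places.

Steady state requires s·f(k) = (n + δ)·k, i.e. s·k^α = (n + δ)·k.
Rearranging, k^(1−α) = s / (n + δ).
k^0.57 = 0.24 / (0.017 + 0.099) = 0.24 / 0.116 = 2.0690
k* = 2.0690^(1/0.57) ≈ 3.5807
y* = (k*)^α = 3.5807^0.43 ≈ 1.7306

y* = 1.731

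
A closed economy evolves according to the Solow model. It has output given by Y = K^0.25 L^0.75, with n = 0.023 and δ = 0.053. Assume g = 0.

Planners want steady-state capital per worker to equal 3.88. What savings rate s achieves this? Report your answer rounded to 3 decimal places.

s ≈ 0.210

In steady state, investment equals break-even investment: s·k^α = (n + δ)·k.
So s / (n + δ) = (k*)^(1−α) = 3.88^0.75 = 2.7645.
Therefore s = 2.7645 × (n + δ) = 2.7645 × 0.076 = 0.2101.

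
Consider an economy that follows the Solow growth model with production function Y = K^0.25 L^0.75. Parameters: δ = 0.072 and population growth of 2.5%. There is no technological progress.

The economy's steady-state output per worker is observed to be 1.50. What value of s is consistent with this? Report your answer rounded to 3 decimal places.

At the steady state, Δk = 0, so s·k^α = (n + δ)·k.
Since y* = [s/(n + δ)]^(α/(1−α)), we have s/(n + δ) = (y*)^((1−α)/α) = 1.50^3 = 3.3750.
Therefore s = 3.3750 × (n + δ) = 3.3750 × 0.097 = 0.3274.

s ≈ 0.327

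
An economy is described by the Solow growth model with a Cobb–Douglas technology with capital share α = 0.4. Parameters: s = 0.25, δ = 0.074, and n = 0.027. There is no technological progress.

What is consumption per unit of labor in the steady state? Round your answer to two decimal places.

c* = 1.37

In steady state, investment equals break-even investment: s·k^α = (n + δ)·k.
Dividing both sides by k: k^(1−α) = s / (n + δ).
k^0.6 = 0.25 / (0.027 + 0.074) = 0.25 / 0.101 = 2.4752
k* = 2.4752^(1/0.6) ≈ 4.5292
y* = (k*)^α = 4.5292^0.4 ≈ 1.8298
c* = (1 − s)·y* = (1 − 0.25) × 1.8298 ≈ 1.3724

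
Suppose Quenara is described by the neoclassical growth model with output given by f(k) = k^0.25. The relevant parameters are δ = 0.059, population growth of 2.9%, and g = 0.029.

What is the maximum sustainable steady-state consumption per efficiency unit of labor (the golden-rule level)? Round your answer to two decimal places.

c_gold ≈ 0.97

At the golden rule, f'(k) = n + g + δ, so α·k^(α−1) = n + g + δ and k_gold = (α/(n + g + δ))^(1/(1−α)).
k_gold = (0.25/0.117)^(1/0.75) = 2.1368^1.3333 ≈ 2.7522
c_gold = f(k_gold) − (n + g + δ)·k_gold = 1.2880 − 0.117×2.7522 ≈ 0.9660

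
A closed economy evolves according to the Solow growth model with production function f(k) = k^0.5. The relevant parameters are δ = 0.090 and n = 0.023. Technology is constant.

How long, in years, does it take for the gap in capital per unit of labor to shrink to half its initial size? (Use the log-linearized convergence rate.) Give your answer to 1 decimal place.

about 12.3 years

Near the steady state the convergence rate is λ = (1 − α)(n + δ).
λ = (1 − 0.5) × 0.113 = 0.5 × 0.113 = 0.0565
Half-life = ln 2 / λ = 0.6931 / 0.0565 ≈ 12.27 years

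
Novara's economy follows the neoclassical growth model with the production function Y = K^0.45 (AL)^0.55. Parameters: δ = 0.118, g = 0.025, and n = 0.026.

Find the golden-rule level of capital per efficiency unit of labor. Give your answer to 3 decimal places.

k_gold ≈ 5.934

The golden rule sets f'(k) = n + g + δ, i.e. α·k^(α−1) = n + g + δ.
So k^(1−α) = α / (n + g + δ) = 0.45 / 0.169 = 2.6627.
k_gold = 2.6627^(1/0.55) ≈ 5.9335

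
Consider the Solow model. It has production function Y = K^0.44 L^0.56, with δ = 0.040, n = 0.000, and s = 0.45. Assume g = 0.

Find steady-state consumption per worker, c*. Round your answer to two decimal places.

Steady state requires s·f(k) = (n + δ)·k, i.e. s·k^α = (n + δ)·k.
Dividing both sides by k: k^(1−α) = s / (n + δ).
k^0.56 = 0.45 / (0.000 + 0.040) = 0.45 / 0.040 = 11.2500
k* = 11.2500^(1/0.56) ≈ 75.3456
y* = (k*)^α = 75.3456^0.44 ≈ 6.6974
c* = (1 − s)·y* = (1 − 0.45) × 6.6974 ≈ 3.6836

c* ≈ 3.68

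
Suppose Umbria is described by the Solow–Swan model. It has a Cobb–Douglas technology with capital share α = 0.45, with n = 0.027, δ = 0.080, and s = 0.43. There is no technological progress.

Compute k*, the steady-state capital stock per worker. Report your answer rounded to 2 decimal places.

At the steady state, Δk = 0, so s·k^α = (n + δ)·k.
Rearranging, k^(1−α) = s / (n + δ).
k^0.55 = 0.43 / (0.027 + 0.080) = 0.43 / 0.107 = 4.0187
k* = 4.0187^(1/0.55) ≈ 12.5412

k* ≈ 12.54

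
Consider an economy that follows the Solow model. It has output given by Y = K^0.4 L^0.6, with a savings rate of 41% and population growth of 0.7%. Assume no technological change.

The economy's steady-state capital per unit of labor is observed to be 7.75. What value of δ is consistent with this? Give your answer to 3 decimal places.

δ ≈ 0.113

Steady state requires s·f(k) = (n + δ)·k, i.e. s·k^α = (n + δ)·k.
So s / (n + δ) = (k*)^(1−α) = 7.75^0.6 = 3.4165.
Therefore n + δ = s / 3.4165 = 0.41 / 3.4165 = 0.1200, so δ = 0.1200 − 0.007 = 0.1130.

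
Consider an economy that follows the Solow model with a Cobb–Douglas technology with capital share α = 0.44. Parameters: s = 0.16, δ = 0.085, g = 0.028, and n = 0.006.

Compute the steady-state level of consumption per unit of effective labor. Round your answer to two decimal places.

c* ≈ 1.06

Steady state requires s·f(k) = (n + g + δ)·k, i.e. s·k^α = (n + g + δ)·k.
Rearranging, k^(1−α) = s / (n + g + δ).
k^0.56 = 0.16 / (0.006 + 0.028 + 0.085) = 0.16 / 0.119 = 1.3445
k* = 1.3445^(1/0.56) ≈ 1.6966
y* = (k*)^α = 1.6966^0.44 ≈ 1.2619
c* = (1 − s)·y* = (1 − 0.16) × 1.2619 ≈ 1.0600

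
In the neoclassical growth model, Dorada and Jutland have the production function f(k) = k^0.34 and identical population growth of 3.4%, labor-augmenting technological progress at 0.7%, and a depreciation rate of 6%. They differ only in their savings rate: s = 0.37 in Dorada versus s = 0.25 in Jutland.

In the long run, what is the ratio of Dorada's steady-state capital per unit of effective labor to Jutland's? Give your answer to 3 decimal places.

k*_D / k*_J ≈ 1.811

Steady-state k* = [s/(n + g + δ)]^(1/(1−α)), so the ratio is [ (s_D/(n + g + δ)_D) / (s_J/(n + g + δ)_J) ]^1.5152.
s_D/(n + g + δ)_D = 0.37/0.101 = 3.6634; s_J/(n + g + δ)_J = 0.25/0.101 = 2.4752.
Ratio = (3.6634/2.4752)^1.5152 = 1.4800^1.5152 ≈ 1.8113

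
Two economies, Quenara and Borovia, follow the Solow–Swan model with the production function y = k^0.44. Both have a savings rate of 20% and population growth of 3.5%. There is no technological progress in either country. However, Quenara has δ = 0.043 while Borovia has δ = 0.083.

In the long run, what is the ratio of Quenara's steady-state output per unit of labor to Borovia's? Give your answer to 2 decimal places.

Steady-state y* = [s/(n + δ)]^(α/(1−α)), so the ratio is [ (s_Q/(n + δ)_Q) / (s_B/(n + δ)_B) ]^0.7857.
s_Q/(n + δ)_Q = 0.20/0.078 = 2.5641; s_B/(n + δ)_B = 0.20/0.118 = 1.6949.
Ratio = (2.5641/1.6949)^0.7857 = 1.5128^0.7857 ≈ 1.3844

y*_Q / y*_B ≈ 1.38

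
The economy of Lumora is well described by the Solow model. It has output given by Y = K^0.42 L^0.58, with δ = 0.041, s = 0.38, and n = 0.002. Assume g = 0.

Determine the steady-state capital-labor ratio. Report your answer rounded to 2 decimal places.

Steady state requires s·f(k) = (n + δ)·k, i.e. s·k^α = (n + δ)·k.
Dividing both sides by k: k^(1−α) = s / (n + δ).
k^0.58 = 0.38 / (0.002 + 0.041) = 0.38 / 0.043 = 8.8372
k* = 8.8372^(1/0.58) ≈ 42.8131

k* = 42.81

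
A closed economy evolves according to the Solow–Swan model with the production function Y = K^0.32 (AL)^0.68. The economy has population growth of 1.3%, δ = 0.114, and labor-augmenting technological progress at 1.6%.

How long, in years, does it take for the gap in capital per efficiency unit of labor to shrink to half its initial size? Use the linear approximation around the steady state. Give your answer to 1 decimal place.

Near the steady state the convergence rate is λ = (1 − α)(n + g + δ).
λ = (1 − 0.32) × 0.143 = 0.68 × 0.143 = 0.09724
Half-life = ln 2 / λ = 0.6931 / 0.09724 ≈ 7.13 years

about 7.1 years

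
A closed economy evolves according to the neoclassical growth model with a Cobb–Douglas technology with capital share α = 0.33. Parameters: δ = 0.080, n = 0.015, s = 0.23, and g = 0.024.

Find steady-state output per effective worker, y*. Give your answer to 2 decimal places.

In steady state, investment equals break-even investment: s·k^α = (n + g + δ)·k.
Dividing both sides by k: k^(1−α) = s / (n + g + δ).
k^0.67 = 0.23 / (0.015 + 0.024 + 0.080) = 0.23 / 0.119 = 1.9328
k* = 1.9328^(1/0.67) ≈ 2.6739
y* = (k*)^α = 2.6739^0.33 ≈ 1.3834

y* = 1.38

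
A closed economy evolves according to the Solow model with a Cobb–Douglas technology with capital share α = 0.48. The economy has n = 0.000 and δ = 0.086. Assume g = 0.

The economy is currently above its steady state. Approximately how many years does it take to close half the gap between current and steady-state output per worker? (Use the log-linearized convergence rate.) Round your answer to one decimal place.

about 15.5 years

Near the steady state the convergence rate is λ = (1 − α)(n + δ).
λ = (1 − 0.48) × 0.086 = 0.52 × 0.086 = 0.04472
Half-life = ln 2 / λ = 0.6931 / 0.04472 ≈ 15.50 years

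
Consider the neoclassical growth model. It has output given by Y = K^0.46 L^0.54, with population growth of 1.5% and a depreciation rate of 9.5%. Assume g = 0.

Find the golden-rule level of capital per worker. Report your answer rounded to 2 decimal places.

The golden rule sets f'(k) = n + δ, i.e. α·k^(α−1) = n + δ.
So k^(1−α) = α / (n + δ) = 0.46 / 0.110 = 4.1818.
k_gold = 4.1818^(1/0.54) ≈ 14.1473

k_gold ≈ 14.15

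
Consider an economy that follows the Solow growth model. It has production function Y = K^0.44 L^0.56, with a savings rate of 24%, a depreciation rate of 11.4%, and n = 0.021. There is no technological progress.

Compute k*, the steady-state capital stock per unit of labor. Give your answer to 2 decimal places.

k* = 2.79

Steady state requires s·f(k) = (n + δ)·k, i.e. s·k^α = (n + δ)·k.
Dividing both sides by k: k^(1−α) = s / (n + δ).
k^0.56 = 0.24 / (0.021 + 0.114) = 0.24 / 0.135 = 1.7778
k* = 1.7778^(1/0.56) ≈ 2.7940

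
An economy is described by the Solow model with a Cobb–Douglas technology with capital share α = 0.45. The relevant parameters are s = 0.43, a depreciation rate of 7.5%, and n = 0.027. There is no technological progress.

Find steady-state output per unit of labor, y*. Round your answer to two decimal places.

At the steady state, Δk = 0, so s·k^α = (n + δ)·k.
Rearranging, k^(1−α) = s / (n + δ).
k^0.55 = 0.43 / (0.027 + 0.075) = 0.43 / 0.102 = 4.2157
k* = 4.2157^(1/0.55) ≈ 13.6813
y* = (k*)^α = 13.6813^0.45 ≈ 3.2453

y* = 3.25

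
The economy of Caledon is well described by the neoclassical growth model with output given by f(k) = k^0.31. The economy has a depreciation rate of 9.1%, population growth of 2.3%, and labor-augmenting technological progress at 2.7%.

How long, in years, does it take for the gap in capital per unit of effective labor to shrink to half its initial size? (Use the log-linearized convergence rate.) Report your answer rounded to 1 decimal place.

Near the steady state the convergence rate is λ = (1 − α)(n + g + δ).
λ = (1 − 0.31) × 0.141 = 0.69 × 0.141 = 0.09729
Half-life = ln 2 / λ = 0.6931 / 0.09729 ≈ 7.12 years

half-life ≈ 7.1 years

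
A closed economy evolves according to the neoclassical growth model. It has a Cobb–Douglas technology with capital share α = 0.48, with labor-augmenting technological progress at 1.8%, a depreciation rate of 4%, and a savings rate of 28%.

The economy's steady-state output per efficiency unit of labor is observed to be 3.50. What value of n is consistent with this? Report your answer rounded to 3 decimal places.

n ≈ 0.014

In steady state, investment equals break-even investment: s·k^α = (n + g + δ)·k.
Since y* = [s/(n + g + δ)]^(α/(1−α)), we have s/(n + g + δ) = (y*)^((1−α)/α) = 3.50^1.0833 = 3.8850.
Therefore n + g + δ = s / 3.8850 = 0.28 / 3.8850 = 0.0721, so n = 0.0721 − 0.058 = 0.0141.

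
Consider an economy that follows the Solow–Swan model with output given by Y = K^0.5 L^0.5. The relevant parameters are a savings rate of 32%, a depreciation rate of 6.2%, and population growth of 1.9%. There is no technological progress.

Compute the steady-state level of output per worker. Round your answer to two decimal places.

y* = 3.95

In steady state, investment equals break-even investment: s·k^α = (n + δ)·k.
Dividing both sides by k: k^(1−α) = s / (n + δ).
k^0.5 = 0.32 / (0.019 + 0.062) = 0.32 / 0.081 = 3.9506
k* = 3.9506^(1/0.5) ≈ 15.6072
y* = (k*)^α = 15.6072^0.5 ≈ 3.9506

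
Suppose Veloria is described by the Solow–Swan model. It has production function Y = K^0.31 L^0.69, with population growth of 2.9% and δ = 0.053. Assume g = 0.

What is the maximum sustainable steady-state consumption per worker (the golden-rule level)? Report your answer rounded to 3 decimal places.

At the golden rule, f'(k) = n + δ, so α·k^(α−1) = n + δ and k_gold = (α/(n + δ))^(1/(1−α)).
k_gold = (0.31/0.082)^(1/0.69) = 3.7805^1.4493 ≈ 6.8714
c_gold = f(k_gold) − (n + δ)·k_gold = 1.8175 − 0.082×6.8714 ≈ 1.2540

c_gold ≈ 1.254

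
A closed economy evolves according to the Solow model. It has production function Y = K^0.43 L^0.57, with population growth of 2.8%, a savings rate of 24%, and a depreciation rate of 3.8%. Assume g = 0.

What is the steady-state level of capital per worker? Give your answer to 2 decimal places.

k* = 9.63

At the steady state, Δk = 0, so s·k^α = (n + δ)·k.
Dividing both sides by k: k^(1−α) = s / (n + δ).
k^0.57 = 0.24 / (0.028 + 0.038) = 0.24 / 0.066 = 3.6364
k* = 3.6364^(1/0.57) ≈ 9.6302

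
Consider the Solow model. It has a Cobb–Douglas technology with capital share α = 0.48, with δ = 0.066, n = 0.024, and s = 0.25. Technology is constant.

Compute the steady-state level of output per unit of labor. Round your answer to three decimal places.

In steady state, investment equals break-even investment: s·k^α = (n + δ)·k.
Rearranging, k^(1−α) = s / (n + δ).
k^0.52 = 0.25 / (0.024 + 0.066) = 0.25 / 0.090 = 2.7778
k* = 2.7778^(1/0.52) ≈ 7.1330
y* = (k*)^α = 7.1330^0.48 ≈ 2.5679

y* ≈ 2.568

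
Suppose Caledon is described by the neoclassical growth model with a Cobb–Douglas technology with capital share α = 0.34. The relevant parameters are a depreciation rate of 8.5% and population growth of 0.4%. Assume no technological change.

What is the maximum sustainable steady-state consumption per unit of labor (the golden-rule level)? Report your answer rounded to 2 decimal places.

c_gold ≈ 1.32

At the golden rule, f'(k) = n + δ, so α·k^(α−1) = n + δ and k_gold = (α/(n + δ))^(1/(1−α)).
k_gold = (0.34/0.089)^(1/0.66) = 3.8202^1.5152 ≈ 7.6204
c_gold = f(k_gold) − (n + δ)·k_gold = 1.9947 − 0.089×7.6204 ≈ 1.3165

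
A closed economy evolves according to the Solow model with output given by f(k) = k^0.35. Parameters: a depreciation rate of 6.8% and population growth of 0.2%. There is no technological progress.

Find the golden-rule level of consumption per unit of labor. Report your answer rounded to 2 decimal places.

At the golden rule, f'(k) = n + δ, so α·k^(α−1) = n + δ and k_gold = (α/(n + δ))^(1/(1−α)).
k_gold = (0.35/0.070)^(1/0.65) = 5.0000^1.5385 ≈ 11.8950
c_gold = f(k_gold) − (n + δ)·k_gold = 2.3789 − 0.070×11.8950 ≈ 1.5463

c_gold ≈ 1.55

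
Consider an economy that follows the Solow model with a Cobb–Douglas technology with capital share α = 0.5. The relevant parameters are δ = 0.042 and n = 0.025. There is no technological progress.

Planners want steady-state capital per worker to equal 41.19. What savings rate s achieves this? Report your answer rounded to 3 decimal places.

In steady state, investment equals break-even investment: s·k^α = (n + δ)·k.
So s / (n + δ) = (k*)^(1−α) = 41.19^0.5 = 6.4179.
Therefore s = 6.4179 × (n + δ) = 6.4179 × 0.067 = 0.4300.

s ≈ 0.430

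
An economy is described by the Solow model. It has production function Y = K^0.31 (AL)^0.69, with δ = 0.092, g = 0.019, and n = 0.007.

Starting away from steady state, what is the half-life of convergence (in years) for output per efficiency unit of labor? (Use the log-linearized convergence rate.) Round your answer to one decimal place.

half-life ≈ 8.5 years

Near the steady state the convergence rate is λ = (1 − α)(n + g + δ).
λ = (1 − 0.31) × 0.118 = 0.69 × 0.118 = 0.08142
Half-life = ln 2 / λ = 0.6931 / 0.08142 ≈ 8.51 years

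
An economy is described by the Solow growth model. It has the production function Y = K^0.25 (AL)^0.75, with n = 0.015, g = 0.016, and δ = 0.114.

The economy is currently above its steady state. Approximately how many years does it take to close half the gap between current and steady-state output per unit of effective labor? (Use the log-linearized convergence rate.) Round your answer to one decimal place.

Near the steady state the convergence rate is λ = (1 − α)(n + g + δ).
λ = (1 − 0.25) × 0.145 = 0.75 × 0.145 = 0.10875
Half-life = ln 2 / λ = 0.6931 / 0.10875 ≈ 6.37 years

t_½ ≈ 6.4 years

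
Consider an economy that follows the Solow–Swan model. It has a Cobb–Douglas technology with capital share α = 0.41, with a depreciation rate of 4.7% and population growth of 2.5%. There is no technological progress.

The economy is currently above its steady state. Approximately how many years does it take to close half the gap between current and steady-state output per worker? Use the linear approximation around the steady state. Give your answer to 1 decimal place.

Near the steady state the convergence rate is λ = (1 − α)(n + δ).
λ = (1 − 0.41) × 0.072 = 0.59 × 0.072 = 0.04248
Half-life = ln 2 / λ = 0.6931 / 0.04248 ≈ 16.32 years

half-life ≈ 16.3 years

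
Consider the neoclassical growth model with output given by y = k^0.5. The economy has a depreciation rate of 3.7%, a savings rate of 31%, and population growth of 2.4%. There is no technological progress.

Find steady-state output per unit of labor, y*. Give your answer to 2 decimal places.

Steady state requires s·f(k) = (n + δ)·k, i.e. s·k^α = (n + δ)·k.
Rearranging, k^(1−α) = s / (n + δ).
k^0.5 = 0.31 / (0.024 + 0.037) = 0.31 / 0.061 = 5.0820
k* = 5.0820^(1/0.5) ≈ 25.8267
y* = (k*)^α = 25.8267^0.5 ≈ 5.0820

y* = 5.08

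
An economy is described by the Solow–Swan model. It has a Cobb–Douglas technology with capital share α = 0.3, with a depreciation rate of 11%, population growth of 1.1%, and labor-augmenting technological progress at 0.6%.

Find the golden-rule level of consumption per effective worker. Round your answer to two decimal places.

c_gold ≈ 1.01

At the golden rule, f'(k) = n + g + δ, so α·k^(α−1) = n + g + δ and k_gold = (α/(n + g + δ))^(1/(1−α)).
k_gold = (0.3/0.127)^(1/0.7) = 2.3622^1.4286 ≈ 3.4144
c_gold = f(k_gold) − (n + g + δ)·k_gold = 1.4454 − 0.127×3.4144 ≈ 1.0118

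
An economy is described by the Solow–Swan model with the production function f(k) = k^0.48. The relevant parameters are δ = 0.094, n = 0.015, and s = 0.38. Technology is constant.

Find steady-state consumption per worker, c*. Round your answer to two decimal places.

c* = 1.96

At the steady state, Δk = 0, so s·k^α = (n + δ)·k.
Dividing both sides by k: k^(1−α) = s / (n + δ).
k^0.52 = 0.38 / (0.015 + 0.094) = 0.38 / 0.109 = 3.4862
k* = 3.4862^(1/0.52) ≈ 11.0404
y* = (k*)^α = 11.0404^0.48 ≈ 3.1669
c* = (1 − s)·y* = (1 − 0.38) × 3.1669 ≈ 1.9635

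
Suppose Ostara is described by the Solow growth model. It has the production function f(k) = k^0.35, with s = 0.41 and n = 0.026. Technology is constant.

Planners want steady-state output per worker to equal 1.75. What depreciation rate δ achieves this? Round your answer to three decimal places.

Steady state requires s·f(k) = (n + δ)·k, i.e. s·k^α = (n + δ)·k.
Since y* = [s/(n + δ)]^(α/(1−α)), we have s/(n + δ) = (y*)^((1−α)/α) = 1.75^1.8571 = 2.8271.
Therefore n + δ = s / 2.8271 = 0.41 / 2.8271 = 0.1450, so δ = 0.1450 − 0.026 = 0.1190.

δ ≈ 0.119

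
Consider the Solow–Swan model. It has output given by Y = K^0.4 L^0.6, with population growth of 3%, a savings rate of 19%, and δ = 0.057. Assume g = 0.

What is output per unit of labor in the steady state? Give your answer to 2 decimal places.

Steady state requires s·f(k) = (n + δ)·k, i.e. s·k^α = (n + δ)·k.
Rearranging, k^(1−α) = s / (n + δ).
k^0.6 = 0.19 / (0.030 + 0.057) = 0.19 / 0.087 = 2.1839
k* = 2.1839^(1/0.6) ≈ 3.6761
y* = (k*)^α = 3.6761^0.4 ≈ 1.6833

y* ≈ 1.68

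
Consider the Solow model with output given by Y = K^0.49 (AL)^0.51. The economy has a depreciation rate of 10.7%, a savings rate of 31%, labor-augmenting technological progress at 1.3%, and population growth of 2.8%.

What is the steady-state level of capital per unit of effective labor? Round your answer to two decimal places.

k* ≈ 4.26

In steady state, investment equals break-even investment: s·k^α = (n + g + δ)·k.
Dividing both sides by k: k^(1−α) = s / (n + g + δ).
k^0.51 = 0.31 / (0.028 + 0.013 + 0.107) = 0.31 / 0.148 = 2.0946
k* = 2.0946^(1/0.51) ≈ 4.2620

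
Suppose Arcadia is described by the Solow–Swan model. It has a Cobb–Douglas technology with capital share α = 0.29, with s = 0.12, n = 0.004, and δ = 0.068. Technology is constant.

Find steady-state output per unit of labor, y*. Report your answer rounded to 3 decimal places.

y* = 1.232

Steady state requires s·f(k) = (n + δ)·k, i.e. s·k^α = (n + δ)·k.
Dividing both sides by k: k^(1−α) = s / (n + δ).
k^0.71 = 0.12 / (0.004 + 0.068) = 0.12 / 0.072 = 1.6667
k* = 1.6667^(1/0.71) ≈ 2.0534
y* = (k*)^α = 2.0534^0.29 ≈ 1.2320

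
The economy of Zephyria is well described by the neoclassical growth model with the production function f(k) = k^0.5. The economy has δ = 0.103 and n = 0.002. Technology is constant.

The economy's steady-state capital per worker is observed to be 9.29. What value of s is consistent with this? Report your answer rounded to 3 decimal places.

s ≈ 0.320

Steady state requires s·f(k) = (n + δ)·k, i.e. s·k^α = (n + δ)·k.
So s / (n + δ) = (k*)^(1−α) = 9.29^0.5 = 3.0480.
Therefore s = 3.0480 × (n + δ) = 3.0480 × 0.105 = 0.3200.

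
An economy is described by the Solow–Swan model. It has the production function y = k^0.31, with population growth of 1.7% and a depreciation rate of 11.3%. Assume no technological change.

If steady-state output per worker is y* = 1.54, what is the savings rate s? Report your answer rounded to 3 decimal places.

At the steady state, Δk = 0, so s·k^α = (n + δ)·k.
Since y* = [s/(n + δ)]^(α/(1−α)), we have s/(n + δ) = (y*)^((1−α)/α) = 1.54^2.2258 = 2.6145.
Therefore s = 2.6145 × (n + δ) = 2.6145 × 0.130 = 0.3399.

s ≈ 0.340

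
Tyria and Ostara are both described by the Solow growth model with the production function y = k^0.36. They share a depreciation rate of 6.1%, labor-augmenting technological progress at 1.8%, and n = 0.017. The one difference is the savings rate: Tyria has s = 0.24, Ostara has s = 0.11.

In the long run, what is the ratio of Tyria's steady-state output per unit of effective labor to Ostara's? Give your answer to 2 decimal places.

ratio ≈ 1.55

Steady-state y* = [s/(n + g + δ)]^(α/(1−α)), so the ratio is [ (s_T/(n + g + δ)_T) / (s_O/(n + g + δ)_O) ]^0.5625.
s_T/(n + g + δ)_T = 0.24/0.096 = 2.5000; s_O/(n + g + δ)_O = 0.11/0.096 = 1.1458.
Ratio = (2.5000/1.1458)^0.5625 = 2.1819^0.5625 ≈ 1.5509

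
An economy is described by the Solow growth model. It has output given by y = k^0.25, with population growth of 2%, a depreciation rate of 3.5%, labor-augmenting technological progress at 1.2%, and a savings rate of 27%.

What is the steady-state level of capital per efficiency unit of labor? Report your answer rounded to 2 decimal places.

k* ≈ 6.41

Steady state requires s·f(k) = (n + g + δ)·k, i.e. s·k^α = (n + g + δ)·k.
Dividing both sides by k: k^(1−α) = s / (n + g + δ).
k^0.75 = 0.27 / (0.020 + 0.012 + 0.035) = 0.27 / 0.067 = 4.0299
k* = 4.0299^(1/0.75) ≈ 6.4130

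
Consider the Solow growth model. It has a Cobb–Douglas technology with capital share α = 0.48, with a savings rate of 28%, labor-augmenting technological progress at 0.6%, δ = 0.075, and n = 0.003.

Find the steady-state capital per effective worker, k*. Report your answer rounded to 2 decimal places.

In steady state, investment equals break-even investment: s·k^α = (n + g + δ)·k.
Dividing both sides by k: k^(1−α) = s / (n + g + δ).
k^0.52 = 0.28 / (0.003 + 0.006 + 0.075) = 0.28 / 0.084 = 3.3333
k* = 3.3333^(1/0.52) ≈ 10.1281

k* ≈ 10.13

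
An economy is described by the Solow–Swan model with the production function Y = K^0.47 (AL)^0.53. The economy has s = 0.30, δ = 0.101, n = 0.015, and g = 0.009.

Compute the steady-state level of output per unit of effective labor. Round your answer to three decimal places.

y* = 2.174

At the steady state, Δk = 0, so s·k^α = (n + g + δ)·k.
Rearranging, k^(1−α) = s / (n + g + δ).
k^0.53 = 0.30 / (0.015 + 0.009 + 0.101) = 0.30 / 0.125 = 2.4000
k* = 2.4000^(1/0.53) ≈ 5.2165
y* = (k*)^α = 5.2165^0.47 ≈ 2.1735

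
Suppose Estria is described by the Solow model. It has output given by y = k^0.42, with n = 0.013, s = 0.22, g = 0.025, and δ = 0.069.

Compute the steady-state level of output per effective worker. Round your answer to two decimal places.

In steady state, investment equals break-even investment: s·k^α = (n + g + δ)·k.
Rearranging, k^(1−α) = s / (n + g + δ).
k^0.58 = 0.22 / (0.013 + 0.025 + 0.069) = 0.22 / 0.107 = 2.0561
k* = 2.0561^(1/0.58) ≈ 3.4652
y* = (k*)^α = 3.4652^0.42 ≈ 1.6853

y* = 1.69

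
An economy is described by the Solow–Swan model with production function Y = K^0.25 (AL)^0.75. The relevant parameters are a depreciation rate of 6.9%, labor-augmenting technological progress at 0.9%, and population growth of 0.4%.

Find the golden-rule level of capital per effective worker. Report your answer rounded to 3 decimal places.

The golden rule sets f'(k) = n + g + δ, i.e. α·k^(α−1) = n + g + δ.
So k^(1−α) = α / (n + g + δ) = 0.25 / 0.082 = 3.0488.
k_gold = 3.0488^(1/0.75) ≈ 4.4208

k_gold ≈ 4.421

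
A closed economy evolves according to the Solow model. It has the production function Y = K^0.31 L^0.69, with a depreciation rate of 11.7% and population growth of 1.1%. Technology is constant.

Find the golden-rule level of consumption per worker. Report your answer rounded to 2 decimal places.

At the golden rule, f'(k) = n + δ, so α·k^(α−1) = n + δ and k_gold = (α/(n + δ))^(1/(1−α)).
k_gold = (0.31/0.128)^(1/0.69) = 2.4219^1.4493 ≈ 3.6038
c_gold = f(k_gold) − (n + δ)·k_gold = 1.4880 − 0.128×3.6038 ≈ 1.0267

c_gold ≈ 1.03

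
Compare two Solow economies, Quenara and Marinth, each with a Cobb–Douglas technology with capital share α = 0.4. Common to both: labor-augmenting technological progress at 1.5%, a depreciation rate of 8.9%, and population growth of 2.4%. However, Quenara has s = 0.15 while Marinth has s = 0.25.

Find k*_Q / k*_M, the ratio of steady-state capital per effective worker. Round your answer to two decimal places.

Steady-state k* = [s/(n + g + δ)]^(1/(1−α)), so the ratio is [ (s_Q/(n + g + δ)_Q) / (s_M/(n + g + δ)_M) ]^1.6667.
s_Q/(n + g + δ)_Q = 0.15/0.128 = 1.1719; s_M/(n + g + δ)_M = 0.25/0.128 = 1.9531.
Ratio = (1.1719/1.9531)^1.6667 = 0.6000^1.6667 ≈ 0.4268

ratio ≈ 0.43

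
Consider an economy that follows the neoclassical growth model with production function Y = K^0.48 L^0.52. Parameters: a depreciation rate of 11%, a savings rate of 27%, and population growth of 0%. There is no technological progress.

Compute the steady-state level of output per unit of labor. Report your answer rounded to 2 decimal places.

y* ≈ 2.29

In steady state, investment equals break-even investment: s·k^α = (n + δ)·k.
Dividing both sides by k: k^(1−α) = s / (n + δ).
k^0.52 = 0.27 / (0.000 + 0.110) = 0.27 / 0.110 = 2.4545
k* = 2.4545^(1/0.52) ≈ 5.6225
y* = (k*)^α = 5.6225^0.48 ≈ 2.2907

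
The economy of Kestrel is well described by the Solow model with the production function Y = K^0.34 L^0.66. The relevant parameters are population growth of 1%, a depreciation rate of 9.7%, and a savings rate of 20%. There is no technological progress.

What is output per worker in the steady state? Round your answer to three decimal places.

In steady state, investment equals break-even investment: s·k^α = (n + δ)·k.
Dividing both sides by k: k^(1−α) = s / (n + δ).
k^0.66 = 0.20 / (0.010 + 0.097) = 0.20 / 0.107 = 1.8692
k* = 1.8692^(1/0.66) ≈ 2.5799
y* = (k*)^α = 2.5799^0.34 ≈ 1.3802

y* ≈ 1.380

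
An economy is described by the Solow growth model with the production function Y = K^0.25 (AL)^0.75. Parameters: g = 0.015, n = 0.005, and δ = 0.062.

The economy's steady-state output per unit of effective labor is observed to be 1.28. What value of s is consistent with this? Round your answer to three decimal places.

s ≈ 0.172

At the steady state, Δk = 0, so s·k^α = (n + g + δ)·k.
Since y* = [s/(n + g + δ)]^(α/(1−α)), we have s/(n + g + δ) = (y*)^((1−α)/α) = 1.28^3 = 2.0972.
Therefore s = 2.0972 × (n + g + δ) = 2.0972 × 0.082 = 0.1720.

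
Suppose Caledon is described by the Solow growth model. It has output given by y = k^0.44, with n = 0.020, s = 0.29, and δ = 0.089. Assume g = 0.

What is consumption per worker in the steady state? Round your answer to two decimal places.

c* ≈ 1.53

Steady state requires s·f(k) = (n + δ)·k, i.e. s·k^α = (n + δ)·k.
Dividing both sides by k: k^(1−α) = s / (n + δ).
k^0.56 = 0.29 / (0.020 + 0.089) = 0.29 / 0.109 = 2.6606
k* = 2.6606^(1/0.56) ≈ 5.7397
y* = (k*)^α = 5.7397^0.44 ≈ 2.1573
c* = (1 − s)·y* = (1 − 0.29) × 2.1573 ≈ 1.5317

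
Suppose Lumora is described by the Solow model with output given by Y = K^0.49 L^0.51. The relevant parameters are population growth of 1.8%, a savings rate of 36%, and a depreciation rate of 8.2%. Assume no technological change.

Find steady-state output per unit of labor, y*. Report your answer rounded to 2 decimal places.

Steady state requires s·f(k) = (n + δ)·k, i.e. s·k^α = (n + δ)·k.
Dividing both sides by k: k^(1−α) = s / (n + δ).
k^0.51 = 0.36 / (0.018 + 0.082) = 0.36 / 0.100 = 3.6000
k* = 3.6000^(1/0.51) ≈ 12.3251
y* = (k*)^α = 12.3251^0.49 ≈ 3.4236

y* = 3.42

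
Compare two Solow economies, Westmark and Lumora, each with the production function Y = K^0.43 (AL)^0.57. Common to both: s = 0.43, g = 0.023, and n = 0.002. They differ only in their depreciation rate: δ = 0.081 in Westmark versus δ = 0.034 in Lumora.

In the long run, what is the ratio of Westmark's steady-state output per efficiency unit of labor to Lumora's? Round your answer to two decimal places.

Steady-state y* = [s/(n + g + δ)]^(α/(1−α)), so the ratio is [ (s_W/(n + g + δ)_W) / (s_L/(n + g + δ)_L) ]^0.7544.
s_W/(n + g + δ)_W = 0.43/0.106 = 4.0566; s_L/(n + g + δ)_L = 0.43/0.059 = 7.2881.
Ratio = (4.0566/7.2881)^0.7544 = 0.5566^0.7544 ≈ 0.6427

y*_W / y*_L ≈ 0.64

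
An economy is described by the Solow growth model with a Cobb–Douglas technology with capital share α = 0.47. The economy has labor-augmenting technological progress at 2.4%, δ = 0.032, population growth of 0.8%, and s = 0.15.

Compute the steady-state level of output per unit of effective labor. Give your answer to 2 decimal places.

y* ≈ 2.13

Steady state requires s·f(k) = (n + g + δ)·k, i.e. s·k^α = (n + g + δ)·k.
Rearranging, k^(1−α) = s / (n + g + δ).
k^0.53 = 0.15 / (0.008 + 0.024 + 0.032) = 0.15 / 0.064 = 2.3438
k* = 2.3438^(1/0.53) ≈ 4.9884
y* = (k*)^α = 4.9884^0.47 ≈ 2.1283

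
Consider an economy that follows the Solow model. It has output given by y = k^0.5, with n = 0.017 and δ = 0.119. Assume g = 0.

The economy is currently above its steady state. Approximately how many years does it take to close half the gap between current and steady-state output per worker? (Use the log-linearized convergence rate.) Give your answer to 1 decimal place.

Near the steady state the convergence rate is λ = (1 − α)(n + δ).
λ = (1 − 0.5) × 0.136 = 0.5 × 0.136 = 0.0680
Half-life = ln 2 / λ = 0.6931 / 0.0680 ≈ 10.19 years

t_½ ≈ 10.2 years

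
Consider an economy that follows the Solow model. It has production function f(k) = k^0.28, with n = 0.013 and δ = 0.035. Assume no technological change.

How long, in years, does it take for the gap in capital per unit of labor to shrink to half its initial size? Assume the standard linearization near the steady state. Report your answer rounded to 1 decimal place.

Near the steady state the convergence rate is λ = (1 − α)(n + δ).
λ = (1 − 0.28) × 0.048 = 0.72 × 0.048 = 0.03456
Half-life = ln 2 / λ = 0.6931 / 0.03456 ≈ 20.05 years

about 20.1 years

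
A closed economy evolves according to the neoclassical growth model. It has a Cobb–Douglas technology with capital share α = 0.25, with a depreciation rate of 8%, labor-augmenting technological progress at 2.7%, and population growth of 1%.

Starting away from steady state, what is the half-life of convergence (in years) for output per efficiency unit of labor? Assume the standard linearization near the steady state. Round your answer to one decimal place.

half-life ≈ 7.9 years

Near the steady state the convergence rate is λ = (1 − α)(n + g + δ).
λ = (1 − 0.25) × 0.117 = 0.75 × 0.117 = 0.08775
Half-life = ln 2 / λ = 0.6931 / 0.08775 ≈ 7.90 years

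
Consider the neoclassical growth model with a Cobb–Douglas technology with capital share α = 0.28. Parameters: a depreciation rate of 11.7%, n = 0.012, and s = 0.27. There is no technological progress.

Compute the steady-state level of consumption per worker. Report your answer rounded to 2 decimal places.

c* ≈ 0.97

At the steady state, Δk = 0, so s·k^α = (n + δ)·k.
Rearranging, k^(1−α) = s / (n + δ).
k^0.72 = 0.27 / (0.012 + 0.117) = 0.27 / 0.129 = 2.0930
k* = 2.0930^(1/0.72) ≈ 2.7894
y* = (k*)^α = 2.7894^0.28 ≈ 1.3327
c* = (1 − s)·y* = (1 − 0.27) × 1.3327 ≈ 0.9729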